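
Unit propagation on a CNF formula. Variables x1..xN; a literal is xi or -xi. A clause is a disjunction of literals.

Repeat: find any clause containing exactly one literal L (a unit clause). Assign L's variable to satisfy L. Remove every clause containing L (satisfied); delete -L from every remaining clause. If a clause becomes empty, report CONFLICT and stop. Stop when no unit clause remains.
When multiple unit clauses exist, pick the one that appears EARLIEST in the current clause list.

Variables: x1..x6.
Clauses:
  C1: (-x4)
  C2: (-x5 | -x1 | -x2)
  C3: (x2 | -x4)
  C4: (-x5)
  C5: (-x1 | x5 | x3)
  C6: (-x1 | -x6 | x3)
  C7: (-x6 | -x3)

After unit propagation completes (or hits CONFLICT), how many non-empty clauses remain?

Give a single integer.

Answer: 3

Derivation:
unit clause [-4] forces x4=F; simplify:
  satisfied 2 clause(s); 5 remain; assigned so far: [4]
unit clause [-5] forces x5=F; simplify:
  drop 5 from [-1, 5, 3] -> [-1, 3]
  satisfied 2 clause(s); 3 remain; assigned so far: [4, 5]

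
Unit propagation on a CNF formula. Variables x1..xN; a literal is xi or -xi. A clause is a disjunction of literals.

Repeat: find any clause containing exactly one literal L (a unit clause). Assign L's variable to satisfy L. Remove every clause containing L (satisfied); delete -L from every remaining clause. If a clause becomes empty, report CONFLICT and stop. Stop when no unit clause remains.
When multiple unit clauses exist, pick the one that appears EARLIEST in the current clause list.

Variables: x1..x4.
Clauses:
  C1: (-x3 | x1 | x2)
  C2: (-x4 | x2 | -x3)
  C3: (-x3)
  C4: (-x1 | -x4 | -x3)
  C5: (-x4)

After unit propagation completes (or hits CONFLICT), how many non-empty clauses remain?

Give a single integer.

Answer: 0

Derivation:
unit clause [-3] forces x3=F; simplify:
  satisfied 4 clause(s); 1 remain; assigned so far: [3]
unit clause [-4] forces x4=F; simplify:
  satisfied 1 clause(s); 0 remain; assigned so far: [3, 4]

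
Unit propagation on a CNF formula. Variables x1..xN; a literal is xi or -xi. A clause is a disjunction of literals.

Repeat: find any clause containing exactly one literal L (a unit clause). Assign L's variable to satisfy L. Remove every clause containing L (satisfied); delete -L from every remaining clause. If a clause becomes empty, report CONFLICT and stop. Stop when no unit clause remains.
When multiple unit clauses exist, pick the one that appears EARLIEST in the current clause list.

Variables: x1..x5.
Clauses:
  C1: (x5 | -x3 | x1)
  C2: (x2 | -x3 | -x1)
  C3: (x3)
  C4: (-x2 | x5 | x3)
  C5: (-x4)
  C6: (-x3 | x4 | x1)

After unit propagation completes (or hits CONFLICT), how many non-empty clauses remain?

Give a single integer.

unit clause [3] forces x3=T; simplify:
  drop -3 from [5, -3, 1] -> [5, 1]
  drop -3 from [2, -3, -1] -> [2, -1]
  drop -3 from [-3, 4, 1] -> [4, 1]
  satisfied 2 clause(s); 4 remain; assigned so far: [3]
unit clause [-4] forces x4=F; simplify:
  drop 4 from [4, 1] -> [1]
  satisfied 1 clause(s); 3 remain; assigned so far: [3, 4]
unit clause [1] forces x1=T; simplify:
  drop -1 from [2, -1] -> [2]
  satisfied 2 clause(s); 1 remain; assigned so far: [1, 3, 4]
unit clause [2] forces x2=T; simplify:
  satisfied 1 clause(s); 0 remain; assigned so far: [1, 2, 3, 4]

Answer: 0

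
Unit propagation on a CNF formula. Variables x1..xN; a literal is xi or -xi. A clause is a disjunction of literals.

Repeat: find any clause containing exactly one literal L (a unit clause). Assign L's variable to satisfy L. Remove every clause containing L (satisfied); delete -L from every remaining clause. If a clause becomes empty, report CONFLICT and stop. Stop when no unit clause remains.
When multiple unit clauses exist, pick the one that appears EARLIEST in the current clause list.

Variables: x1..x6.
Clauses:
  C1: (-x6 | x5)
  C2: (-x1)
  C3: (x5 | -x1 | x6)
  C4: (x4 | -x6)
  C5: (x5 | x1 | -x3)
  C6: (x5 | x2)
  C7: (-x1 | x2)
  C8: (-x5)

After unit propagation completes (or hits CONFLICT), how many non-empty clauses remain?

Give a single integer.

unit clause [-1] forces x1=F; simplify:
  drop 1 from [5, 1, -3] -> [5, -3]
  satisfied 3 clause(s); 5 remain; assigned so far: [1]
unit clause [-5] forces x5=F; simplify:
  drop 5 from [-6, 5] -> [-6]
  drop 5 from [5, -3] -> [-3]
  drop 5 from [5, 2] -> [2]
  satisfied 1 clause(s); 4 remain; assigned so far: [1, 5]
unit clause [-6] forces x6=F; simplify:
  satisfied 2 clause(s); 2 remain; assigned so far: [1, 5, 6]
unit clause [-3] forces x3=F; simplify:
  satisfied 1 clause(s); 1 remain; assigned so far: [1, 3, 5, 6]
unit clause [2] forces x2=T; simplify:
  satisfied 1 clause(s); 0 remain; assigned so far: [1, 2, 3, 5, 6]

Answer: 0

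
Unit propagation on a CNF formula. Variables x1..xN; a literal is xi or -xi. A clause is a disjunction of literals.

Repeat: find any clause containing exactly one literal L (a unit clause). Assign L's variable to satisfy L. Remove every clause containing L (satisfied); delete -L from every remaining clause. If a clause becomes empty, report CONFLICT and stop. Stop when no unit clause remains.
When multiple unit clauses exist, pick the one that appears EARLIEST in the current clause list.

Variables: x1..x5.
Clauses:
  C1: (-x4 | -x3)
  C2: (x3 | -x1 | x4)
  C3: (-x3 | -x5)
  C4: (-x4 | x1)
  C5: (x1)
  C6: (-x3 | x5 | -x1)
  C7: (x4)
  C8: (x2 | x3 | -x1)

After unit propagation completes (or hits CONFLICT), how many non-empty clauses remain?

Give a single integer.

unit clause [1] forces x1=T; simplify:
  drop -1 from [3, -1, 4] -> [3, 4]
  drop -1 from [-3, 5, -1] -> [-3, 5]
  drop -1 from [2, 3, -1] -> [2, 3]
  satisfied 2 clause(s); 6 remain; assigned so far: [1]
unit clause [4] forces x4=T; simplify:
  drop -4 from [-4, -3] -> [-3]
  satisfied 2 clause(s); 4 remain; assigned so far: [1, 4]
unit clause [-3] forces x3=F; simplify:
  drop 3 from [2, 3] -> [2]
  satisfied 3 clause(s); 1 remain; assigned so far: [1, 3, 4]
unit clause [2] forces x2=T; simplify:
  satisfied 1 clause(s); 0 remain; assigned so far: [1, 2, 3, 4]

Answer: 0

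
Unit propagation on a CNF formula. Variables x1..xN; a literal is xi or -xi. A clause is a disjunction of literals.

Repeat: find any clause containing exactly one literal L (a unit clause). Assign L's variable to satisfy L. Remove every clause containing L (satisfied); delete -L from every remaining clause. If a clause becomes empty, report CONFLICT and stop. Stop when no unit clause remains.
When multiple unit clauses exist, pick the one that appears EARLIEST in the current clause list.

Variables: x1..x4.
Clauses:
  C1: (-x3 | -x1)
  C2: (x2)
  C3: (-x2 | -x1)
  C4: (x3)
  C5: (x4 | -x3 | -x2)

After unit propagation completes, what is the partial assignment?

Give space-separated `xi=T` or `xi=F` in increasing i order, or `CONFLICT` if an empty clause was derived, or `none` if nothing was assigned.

Answer: x1=F x2=T x3=T x4=T

Derivation:
unit clause [2] forces x2=T; simplify:
  drop -2 from [-2, -1] -> [-1]
  drop -2 from [4, -3, -2] -> [4, -3]
  satisfied 1 clause(s); 4 remain; assigned so far: [2]
unit clause [-1] forces x1=F; simplify:
  satisfied 2 clause(s); 2 remain; assigned so far: [1, 2]
unit clause [3] forces x3=T; simplify:
  drop -3 from [4, -3] -> [4]
  satisfied 1 clause(s); 1 remain; assigned so far: [1, 2, 3]
unit clause [4] forces x4=T; simplify:
  satisfied 1 clause(s); 0 remain; assigned so far: [1, 2, 3, 4]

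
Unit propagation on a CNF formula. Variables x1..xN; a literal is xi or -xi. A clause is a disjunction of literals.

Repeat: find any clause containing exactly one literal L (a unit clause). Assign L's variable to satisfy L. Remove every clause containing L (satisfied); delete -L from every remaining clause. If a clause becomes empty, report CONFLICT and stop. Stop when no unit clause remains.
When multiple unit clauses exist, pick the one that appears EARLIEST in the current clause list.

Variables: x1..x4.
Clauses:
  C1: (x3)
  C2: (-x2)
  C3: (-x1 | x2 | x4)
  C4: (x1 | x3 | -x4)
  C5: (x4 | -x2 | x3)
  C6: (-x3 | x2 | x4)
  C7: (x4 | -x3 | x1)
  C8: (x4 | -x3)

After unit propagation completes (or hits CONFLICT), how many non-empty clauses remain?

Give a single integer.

unit clause [3] forces x3=T; simplify:
  drop -3 from [-3, 2, 4] -> [2, 4]
  drop -3 from [4, -3, 1] -> [4, 1]
  drop -3 from [4, -3] -> [4]
  satisfied 3 clause(s); 5 remain; assigned so far: [3]
unit clause [-2] forces x2=F; simplify:
  drop 2 from [-1, 2, 4] -> [-1, 4]
  drop 2 from [2, 4] -> [4]
  satisfied 1 clause(s); 4 remain; assigned so far: [2, 3]
unit clause [4] forces x4=T; simplify:
  satisfied 4 clause(s); 0 remain; assigned so far: [2, 3, 4]

Answer: 0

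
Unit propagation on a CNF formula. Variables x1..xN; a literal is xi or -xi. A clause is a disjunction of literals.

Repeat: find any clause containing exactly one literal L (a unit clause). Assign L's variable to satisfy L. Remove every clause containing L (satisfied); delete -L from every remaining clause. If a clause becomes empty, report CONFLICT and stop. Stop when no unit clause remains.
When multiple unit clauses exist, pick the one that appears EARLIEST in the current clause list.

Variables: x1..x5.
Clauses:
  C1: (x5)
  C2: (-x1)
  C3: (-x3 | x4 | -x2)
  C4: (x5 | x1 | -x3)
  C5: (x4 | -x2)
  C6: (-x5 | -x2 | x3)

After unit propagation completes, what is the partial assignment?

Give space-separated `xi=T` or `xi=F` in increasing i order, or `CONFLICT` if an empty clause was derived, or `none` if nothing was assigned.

Answer: x1=F x5=T

Derivation:
unit clause [5] forces x5=T; simplify:
  drop -5 from [-5, -2, 3] -> [-2, 3]
  satisfied 2 clause(s); 4 remain; assigned so far: [5]
unit clause [-1] forces x1=F; simplify:
  satisfied 1 clause(s); 3 remain; assigned so far: [1, 5]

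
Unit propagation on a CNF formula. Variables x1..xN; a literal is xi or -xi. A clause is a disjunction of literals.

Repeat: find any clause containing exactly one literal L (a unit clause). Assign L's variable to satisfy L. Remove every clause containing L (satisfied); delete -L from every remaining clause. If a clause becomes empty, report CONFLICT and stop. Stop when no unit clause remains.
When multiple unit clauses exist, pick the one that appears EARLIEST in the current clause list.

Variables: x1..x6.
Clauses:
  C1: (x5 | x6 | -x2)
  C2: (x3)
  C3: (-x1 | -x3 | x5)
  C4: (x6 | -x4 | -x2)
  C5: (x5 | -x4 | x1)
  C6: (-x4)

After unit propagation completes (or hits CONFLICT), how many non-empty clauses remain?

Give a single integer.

Answer: 2

Derivation:
unit clause [3] forces x3=T; simplify:
  drop -3 from [-1, -3, 5] -> [-1, 5]
  satisfied 1 clause(s); 5 remain; assigned so far: [3]
unit clause [-4] forces x4=F; simplify:
  satisfied 3 clause(s); 2 remain; assigned so far: [3, 4]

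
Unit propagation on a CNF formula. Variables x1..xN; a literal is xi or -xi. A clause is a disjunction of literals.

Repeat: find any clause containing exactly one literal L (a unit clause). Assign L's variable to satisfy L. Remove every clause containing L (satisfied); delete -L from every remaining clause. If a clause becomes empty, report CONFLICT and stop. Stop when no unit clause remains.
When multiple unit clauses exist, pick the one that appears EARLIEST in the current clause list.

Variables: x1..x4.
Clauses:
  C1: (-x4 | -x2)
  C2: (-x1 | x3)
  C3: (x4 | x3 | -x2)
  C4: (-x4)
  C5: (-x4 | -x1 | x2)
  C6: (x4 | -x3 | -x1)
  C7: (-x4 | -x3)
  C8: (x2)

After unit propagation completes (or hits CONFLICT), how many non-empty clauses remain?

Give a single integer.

Answer: 0

Derivation:
unit clause [-4] forces x4=F; simplify:
  drop 4 from [4, 3, -2] -> [3, -2]
  drop 4 from [4, -3, -1] -> [-3, -1]
  satisfied 4 clause(s); 4 remain; assigned so far: [4]
unit clause [2] forces x2=T; simplify:
  drop -2 from [3, -2] -> [3]
  satisfied 1 clause(s); 3 remain; assigned so far: [2, 4]
unit clause [3] forces x3=T; simplify:
  drop -3 from [-3, -1] -> [-1]
  satisfied 2 clause(s); 1 remain; assigned so far: [2, 3, 4]
unit clause [-1] forces x1=F; simplify:
  satisfied 1 clause(s); 0 remain; assigned so far: [1, 2, 3, 4]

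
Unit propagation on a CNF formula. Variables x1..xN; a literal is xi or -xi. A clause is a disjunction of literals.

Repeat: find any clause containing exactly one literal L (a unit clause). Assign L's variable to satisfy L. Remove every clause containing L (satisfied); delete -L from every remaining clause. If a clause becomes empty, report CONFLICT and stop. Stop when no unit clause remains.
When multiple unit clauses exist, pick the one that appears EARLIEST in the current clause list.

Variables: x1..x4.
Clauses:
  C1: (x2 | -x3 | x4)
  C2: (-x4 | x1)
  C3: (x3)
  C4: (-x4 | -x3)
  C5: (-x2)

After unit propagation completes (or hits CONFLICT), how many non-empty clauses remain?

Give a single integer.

unit clause [3] forces x3=T; simplify:
  drop -3 from [2, -3, 4] -> [2, 4]
  drop -3 from [-4, -3] -> [-4]
  satisfied 1 clause(s); 4 remain; assigned so far: [3]
unit clause [-4] forces x4=F; simplify:
  drop 4 from [2, 4] -> [2]
  satisfied 2 clause(s); 2 remain; assigned so far: [3, 4]
unit clause [2] forces x2=T; simplify:
  drop -2 from [-2] -> [] (empty!)
  satisfied 1 clause(s); 1 remain; assigned so far: [2, 3, 4]
CONFLICT (empty clause)

Answer: 0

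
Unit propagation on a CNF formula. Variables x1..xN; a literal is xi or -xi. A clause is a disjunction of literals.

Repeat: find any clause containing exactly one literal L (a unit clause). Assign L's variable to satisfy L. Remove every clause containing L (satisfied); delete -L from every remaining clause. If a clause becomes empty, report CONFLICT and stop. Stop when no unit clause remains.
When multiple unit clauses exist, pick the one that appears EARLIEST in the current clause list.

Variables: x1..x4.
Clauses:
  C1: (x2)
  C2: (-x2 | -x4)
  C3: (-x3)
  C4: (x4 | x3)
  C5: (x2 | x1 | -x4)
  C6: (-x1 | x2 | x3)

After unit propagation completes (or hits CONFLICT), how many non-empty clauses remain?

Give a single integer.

unit clause [2] forces x2=T; simplify:
  drop -2 from [-2, -4] -> [-4]
  satisfied 3 clause(s); 3 remain; assigned so far: [2]
unit clause [-4] forces x4=F; simplify:
  drop 4 from [4, 3] -> [3]
  satisfied 1 clause(s); 2 remain; assigned so far: [2, 4]
unit clause [-3] forces x3=F; simplify:
  drop 3 from [3] -> [] (empty!)
  satisfied 1 clause(s); 1 remain; assigned so far: [2, 3, 4]
CONFLICT (empty clause)

Answer: 0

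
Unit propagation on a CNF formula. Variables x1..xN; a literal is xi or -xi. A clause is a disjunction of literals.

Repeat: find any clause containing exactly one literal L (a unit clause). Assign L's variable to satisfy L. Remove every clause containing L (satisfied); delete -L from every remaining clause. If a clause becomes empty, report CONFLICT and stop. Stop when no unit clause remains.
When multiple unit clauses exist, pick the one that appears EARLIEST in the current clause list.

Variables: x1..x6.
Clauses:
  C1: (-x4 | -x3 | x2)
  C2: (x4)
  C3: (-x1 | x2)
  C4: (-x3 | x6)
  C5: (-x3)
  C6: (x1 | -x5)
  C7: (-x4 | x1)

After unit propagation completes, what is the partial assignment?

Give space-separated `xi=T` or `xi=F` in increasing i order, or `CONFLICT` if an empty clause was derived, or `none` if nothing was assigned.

Answer: x1=T x2=T x3=F x4=T

Derivation:
unit clause [4] forces x4=T; simplify:
  drop -4 from [-4, -3, 2] -> [-3, 2]
  drop -4 from [-4, 1] -> [1]
  satisfied 1 clause(s); 6 remain; assigned so far: [4]
unit clause [-3] forces x3=F; simplify:
  satisfied 3 clause(s); 3 remain; assigned so far: [3, 4]
unit clause [1] forces x1=T; simplify:
  drop -1 from [-1, 2] -> [2]
  satisfied 2 clause(s); 1 remain; assigned so far: [1, 3, 4]
unit clause [2] forces x2=T; simplify:
  satisfied 1 clause(s); 0 remain; assigned so far: [1, 2, 3, 4]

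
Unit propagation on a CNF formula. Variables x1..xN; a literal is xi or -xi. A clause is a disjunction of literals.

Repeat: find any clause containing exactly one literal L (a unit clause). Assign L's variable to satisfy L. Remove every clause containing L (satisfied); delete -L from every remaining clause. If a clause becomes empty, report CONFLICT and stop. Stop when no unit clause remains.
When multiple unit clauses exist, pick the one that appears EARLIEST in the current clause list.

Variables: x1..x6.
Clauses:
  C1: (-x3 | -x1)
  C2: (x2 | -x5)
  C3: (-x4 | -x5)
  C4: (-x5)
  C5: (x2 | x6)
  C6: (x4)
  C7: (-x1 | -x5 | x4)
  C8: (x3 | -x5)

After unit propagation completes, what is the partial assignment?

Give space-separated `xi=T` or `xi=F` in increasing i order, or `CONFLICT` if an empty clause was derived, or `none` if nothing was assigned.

Answer: x4=T x5=F

Derivation:
unit clause [-5] forces x5=F; simplify:
  satisfied 5 clause(s); 3 remain; assigned so far: [5]
unit clause [4] forces x4=T; simplify:
  satisfied 1 clause(s); 2 remain; assigned so far: [4, 5]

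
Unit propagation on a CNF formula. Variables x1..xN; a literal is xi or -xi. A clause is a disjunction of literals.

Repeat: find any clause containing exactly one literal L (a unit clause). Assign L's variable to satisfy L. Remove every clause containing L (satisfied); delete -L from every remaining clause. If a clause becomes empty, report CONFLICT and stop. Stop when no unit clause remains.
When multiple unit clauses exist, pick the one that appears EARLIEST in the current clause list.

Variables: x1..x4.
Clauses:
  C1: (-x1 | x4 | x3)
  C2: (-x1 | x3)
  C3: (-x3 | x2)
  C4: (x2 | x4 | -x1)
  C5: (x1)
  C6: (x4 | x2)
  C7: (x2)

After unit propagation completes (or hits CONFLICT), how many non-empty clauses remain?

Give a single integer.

unit clause [1] forces x1=T; simplify:
  drop -1 from [-1, 4, 3] -> [4, 3]
  drop -1 from [-1, 3] -> [3]
  drop -1 from [2, 4, -1] -> [2, 4]
  satisfied 1 clause(s); 6 remain; assigned so far: [1]
unit clause [3] forces x3=T; simplify:
  drop -3 from [-3, 2] -> [2]
  satisfied 2 clause(s); 4 remain; assigned so far: [1, 3]
unit clause [2] forces x2=T; simplify:
  satisfied 4 clause(s); 0 remain; assigned so far: [1, 2, 3]

Answer: 0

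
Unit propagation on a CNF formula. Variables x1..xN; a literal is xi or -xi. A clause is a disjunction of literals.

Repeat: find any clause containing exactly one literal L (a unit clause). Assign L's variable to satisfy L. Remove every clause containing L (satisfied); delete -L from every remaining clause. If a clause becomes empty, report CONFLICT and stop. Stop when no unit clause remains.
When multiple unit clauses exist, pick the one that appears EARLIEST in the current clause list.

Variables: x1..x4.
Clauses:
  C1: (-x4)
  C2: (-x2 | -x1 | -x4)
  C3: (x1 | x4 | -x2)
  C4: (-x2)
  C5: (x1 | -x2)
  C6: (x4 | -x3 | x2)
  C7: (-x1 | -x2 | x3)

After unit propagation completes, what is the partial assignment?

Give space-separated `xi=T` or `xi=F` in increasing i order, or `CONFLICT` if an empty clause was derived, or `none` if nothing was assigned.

Answer: x2=F x3=F x4=F

Derivation:
unit clause [-4] forces x4=F; simplify:
  drop 4 from [1, 4, -2] -> [1, -2]
  drop 4 from [4, -3, 2] -> [-3, 2]
  satisfied 2 clause(s); 5 remain; assigned so far: [4]
unit clause [-2] forces x2=F; simplify:
  drop 2 from [-3, 2] -> [-3]
  satisfied 4 clause(s); 1 remain; assigned so far: [2, 4]
unit clause [-3] forces x3=F; simplify:
  satisfied 1 clause(s); 0 remain; assigned so far: [2, 3, 4]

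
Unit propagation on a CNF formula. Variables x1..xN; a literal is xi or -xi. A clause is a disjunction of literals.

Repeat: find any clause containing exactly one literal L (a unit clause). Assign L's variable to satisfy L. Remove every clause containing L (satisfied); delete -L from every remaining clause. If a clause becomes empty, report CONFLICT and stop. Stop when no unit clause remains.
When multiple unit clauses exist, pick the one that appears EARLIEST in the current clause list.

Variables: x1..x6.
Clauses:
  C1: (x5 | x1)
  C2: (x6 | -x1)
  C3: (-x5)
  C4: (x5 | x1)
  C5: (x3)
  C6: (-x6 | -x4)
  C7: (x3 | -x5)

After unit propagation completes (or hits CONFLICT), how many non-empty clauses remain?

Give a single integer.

unit clause [-5] forces x5=F; simplify:
  drop 5 from [5, 1] -> [1]
  drop 5 from [5, 1] -> [1]
  satisfied 2 clause(s); 5 remain; assigned so far: [5]
unit clause [1] forces x1=T; simplify:
  drop -1 from [6, -1] -> [6]
  satisfied 2 clause(s); 3 remain; assigned so far: [1, 5]
unit clause [6] forces x6=T; simplify:
  drop -6 from [-6, -4] -> [-4]
  satisfied 1 clause(s); 2 remain; assigned so far: [1, 5, 6]
unit clause [3] forces x3=T; simplify:
  satisfied 1 clause(s); 1 remain; assigned so far: [1, 3, 5, 6]
unit clause [-4] forces x4=F; simplify:
  satisfied 1 clause(s); 0 remain; assigned so far: [1, 3, 4, 5, 6]

Answer: 0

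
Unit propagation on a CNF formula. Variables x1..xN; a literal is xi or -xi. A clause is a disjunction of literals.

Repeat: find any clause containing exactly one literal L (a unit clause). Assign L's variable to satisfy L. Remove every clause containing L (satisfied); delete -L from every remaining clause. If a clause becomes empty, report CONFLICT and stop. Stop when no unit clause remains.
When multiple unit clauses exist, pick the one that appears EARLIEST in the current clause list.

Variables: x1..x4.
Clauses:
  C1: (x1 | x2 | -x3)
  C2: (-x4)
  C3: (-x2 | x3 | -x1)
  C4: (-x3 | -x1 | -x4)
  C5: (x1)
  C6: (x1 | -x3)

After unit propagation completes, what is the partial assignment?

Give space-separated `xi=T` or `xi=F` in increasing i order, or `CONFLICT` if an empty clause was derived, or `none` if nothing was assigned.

Answer: x1=T x4=F

Derivation:
unit clause [-4] forces x4=F; simplify:
  satisfied 2 clause(s); 4 remain; assigned so far: [4]
unit clause [1] forces x1=T; simplify:
  drop -1 from [-2, 3, -1] -> [-2, 3]
  satisfied 3 clause(s); 1 remain; assigned so far: [1, 4]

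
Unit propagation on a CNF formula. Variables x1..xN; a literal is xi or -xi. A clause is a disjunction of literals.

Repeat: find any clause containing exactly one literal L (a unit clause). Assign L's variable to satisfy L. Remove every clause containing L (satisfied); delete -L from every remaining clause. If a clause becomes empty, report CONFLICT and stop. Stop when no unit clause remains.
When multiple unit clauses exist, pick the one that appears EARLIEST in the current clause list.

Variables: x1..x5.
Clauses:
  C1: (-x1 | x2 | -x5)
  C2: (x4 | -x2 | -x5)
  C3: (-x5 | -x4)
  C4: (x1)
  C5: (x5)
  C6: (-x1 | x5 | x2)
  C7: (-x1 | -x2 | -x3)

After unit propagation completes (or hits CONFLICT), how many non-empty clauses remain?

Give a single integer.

unit clause [1] forces x1=T; simplify:
  drop -1 from [-1, 2, -5] -> [2, -5]
  drop -1 from [-1, 5, 2] -> [5, 2]
  drop -1 from [-1, -2, -3] -> [-2, -3]
  satisfied 1 clause(s); 6 remain; assigned so far: [1]
unit clause [5] forces x5=T; simplify:
  drop -5 from [2, -5] -> [2]
  drop -5 from [4, -2, -5] -> [4, -2]
  drop -5 from [-5, -4] -> [-4]
  satisfied 2 clause(s); 4 remain; assigned so far: [1, 5]
unit clause [2] forces x2=T; simplify:
  drop -2 from [4, -2] -> [4]
  drop -2 from [-2, -3] -> [-3]
  satisfied 1 clause(s); 3 remain; assigned so far: [1, 2, 5]
unit clause [4] forces x4=T; simplify:
  drop -4 from [-4] -> [] (empty!)
  satisfied 1 clause(s); 2 remain; assigned so far: [1, 2, 4, 5]
CONFLICT (empty clause)

Answer: 1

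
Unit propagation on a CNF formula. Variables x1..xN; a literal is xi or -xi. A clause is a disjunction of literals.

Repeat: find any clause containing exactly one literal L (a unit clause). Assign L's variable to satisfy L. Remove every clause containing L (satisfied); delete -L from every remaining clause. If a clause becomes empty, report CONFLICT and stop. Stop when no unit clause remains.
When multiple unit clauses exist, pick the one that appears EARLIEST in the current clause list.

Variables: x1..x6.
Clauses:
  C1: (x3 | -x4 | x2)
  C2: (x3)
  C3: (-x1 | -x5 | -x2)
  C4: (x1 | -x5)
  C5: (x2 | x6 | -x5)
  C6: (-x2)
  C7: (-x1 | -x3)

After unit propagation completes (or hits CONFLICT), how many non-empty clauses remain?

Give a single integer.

unit clause [3] forces x3=T; simplify:
  drop -3 from [-1, -3] -> [-1]
  satisfied 2 clause(s); 5 remain; assigned so far: [3]
unit clause [-2] forces x2=F; simplify:
  drop 2 from [2, 6, -5] -> [6, -5]
  satisfied 2 clause(s); 3 remain; assigned so far: [2, 3]
unit clause [-1] forces x1=F; simplify:
  drop 1 from [1, -5] -> [-5]
  satisfied 1 clause(s); 2 remain; assigned so far: [1, 2, 3]
unit clause [-5] forces x5=F; simplify:
  satisfied 2 clause(s); 0 remain; assigned so far: [1, 2, 3, 5]

Answer: 0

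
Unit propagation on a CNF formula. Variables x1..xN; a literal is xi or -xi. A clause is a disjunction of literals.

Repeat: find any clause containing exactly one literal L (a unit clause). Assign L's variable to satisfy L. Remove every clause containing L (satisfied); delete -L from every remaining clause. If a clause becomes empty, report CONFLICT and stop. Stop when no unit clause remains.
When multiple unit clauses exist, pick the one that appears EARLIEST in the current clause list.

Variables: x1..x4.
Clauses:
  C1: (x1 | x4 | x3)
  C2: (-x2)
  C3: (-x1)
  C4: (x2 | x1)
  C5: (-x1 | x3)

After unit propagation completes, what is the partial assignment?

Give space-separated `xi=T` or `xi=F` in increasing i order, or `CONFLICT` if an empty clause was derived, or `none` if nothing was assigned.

Answer: CONFLICT

Derivation:
unit clause [-2] forces x2=F; simplify:
  drop 2 from [2, 1] -> [1]
  satisfied 1 clause(s); 4 remain; assigned so far: [2]
unit clause [-1] forces x1=F; simplify:
  drop 1 from [1, 4, 3] -> [4, 3]
  drop 1 from [1] -> [] (empty!)
  satisfied 2 clause(s); 2 remain; assigned so far: [1, 2]
CONFLICT (empty clause)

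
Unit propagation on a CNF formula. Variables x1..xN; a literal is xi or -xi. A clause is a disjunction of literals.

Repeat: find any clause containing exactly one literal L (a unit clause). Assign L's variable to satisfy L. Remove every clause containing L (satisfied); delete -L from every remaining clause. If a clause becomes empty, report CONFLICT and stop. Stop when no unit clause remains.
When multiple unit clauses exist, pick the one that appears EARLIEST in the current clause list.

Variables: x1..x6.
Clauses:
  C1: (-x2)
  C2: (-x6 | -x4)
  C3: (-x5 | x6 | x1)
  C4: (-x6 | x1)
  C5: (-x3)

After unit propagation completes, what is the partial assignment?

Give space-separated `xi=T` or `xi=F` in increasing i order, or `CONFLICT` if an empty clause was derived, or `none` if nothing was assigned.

Answer: x2=F x3=F

Derivation:
unit clause [-2] forces x2=F; simplify:
  satisfied 1 clause(s); 4 remain; assigned so far: [2]
unit clause [-3] forces x3=F; simplify:
  satisfied 1 clause(s); 3 remain; assigned so far: [2, 3]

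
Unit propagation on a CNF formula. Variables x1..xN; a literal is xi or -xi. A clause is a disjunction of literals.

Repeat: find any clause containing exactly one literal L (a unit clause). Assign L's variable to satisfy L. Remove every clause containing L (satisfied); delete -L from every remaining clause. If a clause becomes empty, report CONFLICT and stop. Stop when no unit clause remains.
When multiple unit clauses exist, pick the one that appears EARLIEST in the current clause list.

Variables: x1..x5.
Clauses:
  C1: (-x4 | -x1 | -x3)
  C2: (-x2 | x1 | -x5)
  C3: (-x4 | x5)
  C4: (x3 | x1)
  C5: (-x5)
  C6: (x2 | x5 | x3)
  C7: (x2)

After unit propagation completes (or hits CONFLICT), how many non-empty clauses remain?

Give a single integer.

Answer: 1

Derivation:
unit clause [-5] forces x5=F; simplify:
  drop 5 from [-4, 5] -> [-4]
  drop 5 from [2, 5, 3] -> [2, 3]
  satisfied 2 clause(s); 5 remain; assigned so far: [5]
unit clause [-4] forces x4=F; simplify:
  satisfied 2 clause(s); 3 remain; assigned so far: [4, 5]
unit clause [2] forces x2=T; simplify:
  satisfied 2 clause(s); 1 remain; assigned so far: [2, 4, 5]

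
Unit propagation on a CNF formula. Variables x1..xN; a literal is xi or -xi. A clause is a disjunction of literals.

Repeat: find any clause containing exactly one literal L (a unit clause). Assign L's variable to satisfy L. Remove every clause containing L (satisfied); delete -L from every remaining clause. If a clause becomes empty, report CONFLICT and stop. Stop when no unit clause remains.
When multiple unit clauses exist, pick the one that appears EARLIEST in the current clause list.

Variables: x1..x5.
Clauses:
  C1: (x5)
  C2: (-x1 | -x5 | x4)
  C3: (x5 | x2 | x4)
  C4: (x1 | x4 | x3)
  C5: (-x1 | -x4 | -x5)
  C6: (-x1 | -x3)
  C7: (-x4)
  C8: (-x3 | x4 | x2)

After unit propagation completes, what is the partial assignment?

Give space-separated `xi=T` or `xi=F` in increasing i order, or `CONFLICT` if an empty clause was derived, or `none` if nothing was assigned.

Answer: x1=F x2=T x3=T x4=F x5=T

Derivation:
unit clause [5] forces x5=T; simplify:
  drop -5 from [-1, -5, 4] -> [-1, 4]
  drop -5 from [-1, -4, -5] -> [-1, -4]
  satisfied 2 clause(s); 6 remain; assigned so far: [5]
unit clause [-4] forces x4=F; simplify:
  drop 4 from [-1, 4] -> [-1]
  drop 4 from [1, 4, 3] -> [1, 3]
  drop 4 from [-3, 4, 2] -> [-3, 2]
  satisfied 2 clause(s); 4 remain; assigned so far: [4, 5]
unit clause [-1] forces x1=F; simplify:
  drop 1 from [1, 3] -> [3]
  satisfied 2 clause(s); 2 remain; assigned so far: [1, 4, 5]
unit clause [3] forces x3=T; simplify:
  drop -3 from [-3, 2] -> [2]
  satisfied 1 clause(s); 1 remain; assigned so far: [1, 3, 4, 5]
unit clause [2] forces x2=T; simplify:
  satisfied 1 clause(s); 0 remain; assigned so far: [1, 2, 3, 4, 5]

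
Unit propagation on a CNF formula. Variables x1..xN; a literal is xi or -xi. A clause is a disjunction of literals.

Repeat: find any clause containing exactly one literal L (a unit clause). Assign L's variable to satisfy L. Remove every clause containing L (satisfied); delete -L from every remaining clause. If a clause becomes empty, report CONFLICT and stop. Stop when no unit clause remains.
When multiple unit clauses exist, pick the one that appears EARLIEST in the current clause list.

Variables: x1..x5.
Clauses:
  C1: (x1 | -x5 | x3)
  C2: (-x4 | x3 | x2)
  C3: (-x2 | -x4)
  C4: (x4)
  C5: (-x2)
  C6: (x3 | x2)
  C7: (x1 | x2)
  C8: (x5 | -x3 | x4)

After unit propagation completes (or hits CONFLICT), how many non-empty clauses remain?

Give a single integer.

unit clause [4] forces x4=T; simplify:
  drop -4 from [-4, 3, 2] -> [3, 2]
  drop -4 from [-2, -4] -> [-2]
  satisfied 2 clause(s); 6 remain; assigned so far: [4]
unit clause [-2] forces x2=F; simplify:
  drop 2 from [3, 2] -> [3]
  drop 2 from [3, 2] -> [3]
  drop 2 from [1, 2] -> [1]
  satisfied 2 clause(s); 4 remain; assigned so far: [2, 4]
unit clause [3] forces x3=T; simplify:
  satisfied 3 clause(s); 1 remain; assigned so far: [2, 3, 4]
unit clause [1] forces x1=T; simplify:
  satisfied 1 clause(s); 0 remain; assigned so far: [1, 2, 3, 4]

Answer: 0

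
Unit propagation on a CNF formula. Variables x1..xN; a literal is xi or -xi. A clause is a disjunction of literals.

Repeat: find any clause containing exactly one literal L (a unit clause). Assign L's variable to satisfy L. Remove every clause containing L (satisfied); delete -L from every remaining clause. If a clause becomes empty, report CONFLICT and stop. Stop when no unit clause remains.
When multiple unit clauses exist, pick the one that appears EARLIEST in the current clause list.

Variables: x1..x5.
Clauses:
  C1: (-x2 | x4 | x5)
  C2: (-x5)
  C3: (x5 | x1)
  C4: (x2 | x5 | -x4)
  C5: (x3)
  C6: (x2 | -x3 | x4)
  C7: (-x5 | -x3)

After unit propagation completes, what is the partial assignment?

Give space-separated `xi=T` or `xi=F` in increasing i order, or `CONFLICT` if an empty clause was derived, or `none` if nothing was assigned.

unit clause [-5] forces x5=F; simplify:
  drop 5 from [-2, 4, 5] -> [-2, 4]
  drop 5 from [5, 1] -> [1]
  drop 5 from [2, 5, -4] -> [2, -4]
  satisfied 2 clause(s); 5 remain; assigned so far: [5]
unit clause [1] forces x1=T; simplify:
  satisfied 1 clause(s); 4 remain; assigned so far: [1, 5]
unit clause [3] forces x3=T; simplify:
  drop -3 from [2, -3, 4] -> [2, 4]
  satisfied 1 clause(s); 3 remain; assigned so far: [1, 3, 5]

Answer: x1=T x3=T x5=F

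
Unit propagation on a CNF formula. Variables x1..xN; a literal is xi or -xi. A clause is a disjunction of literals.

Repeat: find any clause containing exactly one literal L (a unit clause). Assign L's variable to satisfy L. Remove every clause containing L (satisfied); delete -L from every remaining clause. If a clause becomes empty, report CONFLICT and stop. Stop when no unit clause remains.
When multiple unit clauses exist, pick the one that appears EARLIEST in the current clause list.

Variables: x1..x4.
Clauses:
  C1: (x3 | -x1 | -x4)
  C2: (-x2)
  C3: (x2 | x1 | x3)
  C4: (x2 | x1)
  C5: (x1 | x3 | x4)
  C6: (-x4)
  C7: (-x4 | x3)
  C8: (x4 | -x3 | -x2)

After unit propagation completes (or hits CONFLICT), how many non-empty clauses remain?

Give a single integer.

unit clause [-2] forces x2=F; simplify:
  drop 2 from [2, 1, 3] -> [1, 3]
  drop 2 from [2, 1] -> [1]
  satisfied 2 clause(s); 6 remain; assigned so far: [2]
unit clause [1] forces x1=T; simplify:
  drop -1 from [3, -1, -4] -> [3, -4]
  satisfied 3 clause(s); 3 remain; assigned so far: [1, 2]
unit clause [-4] forces x4=F; simplify:
  satisfied 3 clause(s); 0 remain; assigned so far: [1, 2, 4]

Answer: 0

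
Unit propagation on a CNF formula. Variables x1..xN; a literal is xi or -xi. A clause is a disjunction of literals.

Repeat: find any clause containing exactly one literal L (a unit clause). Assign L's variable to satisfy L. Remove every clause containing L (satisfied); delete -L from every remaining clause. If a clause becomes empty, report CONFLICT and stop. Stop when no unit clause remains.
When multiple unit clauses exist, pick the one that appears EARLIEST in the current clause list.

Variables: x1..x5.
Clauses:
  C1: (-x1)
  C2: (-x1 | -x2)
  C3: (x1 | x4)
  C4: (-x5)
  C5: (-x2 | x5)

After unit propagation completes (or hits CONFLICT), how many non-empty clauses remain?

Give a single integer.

unit clause [-1] forces x1=F; simplify:
  drop 1 from [1, 4] -> [4]
  satisfied 2 clause(s); 3 remain; assigned so far: [1]
unit clause [4] forces x4=T; simplify:
  satisfied 1 clause(s); 2 remain; assigned so far: [1, 4]
unit clause [-5] forces x5=F; simplify:
  drop 5 from [-2, 5] -> [-2]
  satisfied 1 clause(s); 1 remain; assigned so far: [1, 4, 5]
unit clause [-2] forces x2=F; simplify:
  satisfied 1 clause(s); 0 remain; assigned so far: [1, 2, 4, 5]

Answer: 0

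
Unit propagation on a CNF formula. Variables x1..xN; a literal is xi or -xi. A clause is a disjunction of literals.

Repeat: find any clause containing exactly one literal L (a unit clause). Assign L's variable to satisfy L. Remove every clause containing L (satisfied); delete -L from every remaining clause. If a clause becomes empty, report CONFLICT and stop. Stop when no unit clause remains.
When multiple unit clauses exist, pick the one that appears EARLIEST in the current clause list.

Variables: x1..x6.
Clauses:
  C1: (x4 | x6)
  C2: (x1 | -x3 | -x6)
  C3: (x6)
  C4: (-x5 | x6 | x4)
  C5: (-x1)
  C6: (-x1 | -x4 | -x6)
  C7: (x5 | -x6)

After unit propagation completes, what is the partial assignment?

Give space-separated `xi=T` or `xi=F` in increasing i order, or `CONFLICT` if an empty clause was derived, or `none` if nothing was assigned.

Answer: x1=F x3=F x5=T x6=T

Derivation:
unit clause [6] forces x6=T; simplify:
  drop -6 from [1, -3, -6] -> [1, -3]
  drop -6 from [-1, -4, -6] -> [-1, -4]
  drop -6 from [5, -6] -> [5]
  satisfied 3 clause(s); 4 remain; assigned so far: [6]
unit clause [-1] forces x1=F; simplify:
  drop 1 from [1, -3] -> [-3]
  satisfied 2 clause(s); 2 remain; assigned so far: [1, 6]
unit clause [-3] forces x3=F; simplify:
  satisfied 1 clause(s); 1 remain; assigned so far: [1, 3, 6]
unit clause [5] forces x5=T; simplify:
  satisfied 1 clause(s); 0 remain; assigned so far: [1, 3, 5, 6]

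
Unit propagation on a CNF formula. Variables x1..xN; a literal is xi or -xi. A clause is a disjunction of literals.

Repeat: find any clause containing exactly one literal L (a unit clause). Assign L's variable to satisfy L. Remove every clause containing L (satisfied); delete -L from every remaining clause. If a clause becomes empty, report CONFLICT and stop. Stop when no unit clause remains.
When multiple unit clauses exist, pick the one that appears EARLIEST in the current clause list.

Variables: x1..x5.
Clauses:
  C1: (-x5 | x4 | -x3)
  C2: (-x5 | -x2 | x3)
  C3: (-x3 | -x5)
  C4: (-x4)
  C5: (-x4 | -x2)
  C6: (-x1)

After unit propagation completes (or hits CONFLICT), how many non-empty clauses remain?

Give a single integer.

Answer: 3

Derivation:
unit clause [-4] forces x4=F; simplify:
  drop 4 from [-5, 4, -3] -> [-5, -3]
  satisfied 2 clause(s); 4 remain; assigned so far: [4]
unit clause [-1] forces x1=F; simplify:
  satisfied 1 clause(s); 3 remain; assigned so far: [1, 4]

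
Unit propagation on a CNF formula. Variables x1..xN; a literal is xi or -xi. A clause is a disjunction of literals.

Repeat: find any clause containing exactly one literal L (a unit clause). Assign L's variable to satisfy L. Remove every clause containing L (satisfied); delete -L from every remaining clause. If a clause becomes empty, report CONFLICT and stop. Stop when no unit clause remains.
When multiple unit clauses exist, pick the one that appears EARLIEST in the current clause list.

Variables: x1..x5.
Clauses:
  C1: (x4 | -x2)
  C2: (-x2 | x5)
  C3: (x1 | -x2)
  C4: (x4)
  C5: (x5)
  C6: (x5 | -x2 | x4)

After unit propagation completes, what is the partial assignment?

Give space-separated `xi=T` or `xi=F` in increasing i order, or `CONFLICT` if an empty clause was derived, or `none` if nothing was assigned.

unit clause [4] forces x4=T; simplify:
  satisfied 3 clause(s); 3 remain; assigned so far: [4]
unit clause [5] forces x5=T; simplify:
  satisfied 2 clause(s); 1 remain; assigned so far: [4, 5]

Answer: x4=T x5=T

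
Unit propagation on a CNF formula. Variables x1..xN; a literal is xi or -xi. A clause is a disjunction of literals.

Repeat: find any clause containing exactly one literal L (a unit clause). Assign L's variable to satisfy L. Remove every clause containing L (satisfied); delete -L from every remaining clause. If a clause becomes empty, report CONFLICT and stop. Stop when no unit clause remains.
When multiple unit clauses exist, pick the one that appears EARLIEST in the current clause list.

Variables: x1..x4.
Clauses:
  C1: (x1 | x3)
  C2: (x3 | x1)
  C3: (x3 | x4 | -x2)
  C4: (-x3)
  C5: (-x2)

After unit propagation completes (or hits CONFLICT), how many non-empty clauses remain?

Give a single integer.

unit clause [-3] forces x3=F; simplify:
  drop 3 from [1, 3] -> [1]
  drop 3 from [3, 1] -> [1]
  drop 3 from [3, 4, -2] -> [4, -2]
  satisfied 1 clause(s); 4 remain; assigned so far: [3]
unit clause [1] forces x1=T; simplify:
  satisfied 2 clause(s); 2 remain; assigned so far: [1, 3]
unit clause [-2] forces x2=F; simplify:
  satisfied 2 clause(s); 0 remain; assigned so far: [1, 2, 3]

Answer: 0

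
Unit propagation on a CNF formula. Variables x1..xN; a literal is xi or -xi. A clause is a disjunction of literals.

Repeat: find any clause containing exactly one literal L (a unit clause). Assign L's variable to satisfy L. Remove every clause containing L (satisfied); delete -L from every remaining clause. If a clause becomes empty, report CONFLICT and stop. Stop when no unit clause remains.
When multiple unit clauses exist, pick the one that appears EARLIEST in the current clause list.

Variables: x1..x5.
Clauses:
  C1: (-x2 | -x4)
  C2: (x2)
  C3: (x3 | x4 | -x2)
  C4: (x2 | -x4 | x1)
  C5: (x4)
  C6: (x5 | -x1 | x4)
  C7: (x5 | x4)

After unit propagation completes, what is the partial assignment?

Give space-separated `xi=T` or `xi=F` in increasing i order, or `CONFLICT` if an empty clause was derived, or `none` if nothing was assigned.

unit clause [2] forces x2=T; simplify:
  drop -2 from [-2, -4] -> [-4]
  drop -2 from [3, 4, -2] -> [3, 4]
  satisfied 2 clause(s); 5 remain; assigned so far: [2]
unit clause [-4] forces x4=F; simplify:
  drop 4 from [3, 4] -> [3]
  drop 4 from [4] -> [] (empty!)
  drop 4 from [5, -1, 4] -> [5, -1]
  drop 4 from [5, 4] -> [5]
  satisfied 1 clause(s); 4 remain; assigned so far: [2, 4]
CONFLICT (empty clause)

Answer: CONFLICT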